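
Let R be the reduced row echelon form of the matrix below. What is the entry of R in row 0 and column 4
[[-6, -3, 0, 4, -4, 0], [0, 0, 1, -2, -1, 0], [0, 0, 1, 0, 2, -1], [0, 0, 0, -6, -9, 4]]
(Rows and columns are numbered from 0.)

ρ1 ← -1/6·ρ1
  [ 1  1/2  0  -2/3  2/3   0 ]
  [ 0    0  1    -2   -1   0 ]
  [ 0    0  1     0    2  -1 ]
  [ 0    0  0    -6   -9   4 ]
ρ3 ← ρ3 − ρ2
  [ 1  1/2  0  -2/3  2/3   0 ]
  [ 0    0  1    -2   -1   0 ]
  [ 0    0  0     2    3  -1 ]
  [ 0    0  0    -6   -9   4 ]
ρ3 ← 1/2·ρ3
  [ 1  1/2  0  -2/3  2/3     0 ]
  [ 0    0  1    -2   -1     0 ]
  [ 0    0  0     1  3/2  -1/2 ]
  [ 0    0  0    -6   -9     4 ]
ρ4 ← ρ4 + 6·ρ3
  [ 1  1/2  0  -2/3  2/3     0 ]
  [ 0    0  1    -2   -1     0 ]
  [ 0    0  0     1  3/2  -1/2 ]
  [ 0    0  0     0    0     1 ]
ρ3 ← ρ3 + 1/2·ρ4
  [ 1  1/2  0  -2/3  2/3  0 ]
  [ 0    0  1    -2   -1  0 ]
  [ 0    0  0     1  3/2  0 ]
  [ 0    0  0     0    0  1 ]
ρ2 ← ρ2 + 2·ρ3
  [ 1  1/2  0  -2/3  2/3  0 ]
  [ 0    0  1     0    2  0 ]
  [ 0    0  0     1  3/2  0 ]
  [ 0    0  0     0    0  1 ]
ρ1 ← ρ1 + 2/3·ρ3
  [ 1  1/2  0  0  5/3  0 ]
  [ 0    0  1  0    2  0 ]
  [ 0    0  0  1  3/2  0 ]
  [ 0    0  0  0    0  1 ]

5/3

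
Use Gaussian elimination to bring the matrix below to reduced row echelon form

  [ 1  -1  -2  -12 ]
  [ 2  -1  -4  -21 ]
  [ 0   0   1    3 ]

ρ2 := ρ2 − 2·ρ1
  [ 1  -1  -2  -12 ]
  [ 0   1   0    3 ]
  [ 0   0   1    3 ]
ρ1 := ρ1 + 2·ρ3
  [ 1  -1  0  -6 ]
  [ 0   1  0   3 ]
  [ 0   0  1   3 ]
ρ1 := ρ1 + ρ2
  [ 1  0  0  -3 ]
  [ 0  1  0   3 ]
  [ 0  0  1   3 ]

[[1, 0, 0, -3], [0, 1, 0, 3], [0, 0, 1, 3]]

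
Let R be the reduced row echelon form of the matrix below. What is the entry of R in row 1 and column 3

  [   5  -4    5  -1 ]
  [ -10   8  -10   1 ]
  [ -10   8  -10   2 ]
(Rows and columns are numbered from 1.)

Multiply r1 by 1/5.
  [   1  -4/5    1  -1/5 ]
  [ -10     8  -10     1 ]
  [ -10     8  -10     2 ]
Add 10 times r1 to r2.
  [   1  -4/5    1  -1/5 ]
  [   0     0    0    -1 ]
  [ -10     8  -10     2 ]
Add 10 times r1 to r3.
  [ 1  -4/5  1  -1/5 ]
  [ 0     0  0    -1 ]
  [ 0     0  0     0 ]
Multiply r2 by -1.
  [ 1  -4/5  1  -1/5 ]
  [ 0     0  0     1 ]
  [ 0     0  0     0 ]
Add 1/5 times r2 to r1.
  [ 1  -4/5  1  0 ]
  [ 0     0  0  1 ]
  [ 0     0  0  0 ]

1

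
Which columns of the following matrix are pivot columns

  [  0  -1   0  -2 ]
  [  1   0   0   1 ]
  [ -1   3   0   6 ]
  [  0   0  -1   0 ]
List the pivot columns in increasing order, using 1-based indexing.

r1 <=> r2
  [  1   0   0   1 ]
  [  0  -1   0  -2 ]
  [ -1   3   0   6 ]
  [  0   0  -1   0 ]
r3 → r3 + r1
  [ 1   0   0   1 ]
  [ 0  -1   0  -2 ]
  [ 0   3   0   7 ]
  [ 0   0  -1   0 ]
r2 → -1·r2
  [ 1  0   0  1 ]
  [ 0  1   0  2 ]
  [ 0  3   0  7 ]
  [ 0  0  -1  0 ]
r3 → r3 − 3·r2
  [ 1  0   0  1 ]
  [ 0  1   0  2 ]
  [ 0  0   0  1 ]
  [ 0  0  -1  0 ]
r3 <=> r4
  [ 1  0   0  1 ]
  [ 0  1   0  2 ]
  [ 0  0  -1  0 ]
  [ 0  0   0  1 ]
r3 → -1·r3
  [ 1  0  0  1 ]
  [ 0  1  0  2 ]
  [ 0  0  1  0 ]
  [ 0  0  0  1 ]
r2 → r2 − 2·r4
  [ 1  0  0  1 ]
  [ 0  1  0  0 ]
  [ 0  0  1  0 ]
  [ 0  0  0  1 ]
r1 → r1 − r4
  [ 1  0  0  0 ]
  [ 0  1  0  0 ]
  [ 0  0  1  0 ]
  [ 0  0  0  1 ]
Pivot columns are the columns containing a leading 1.

1, 2, 3, 4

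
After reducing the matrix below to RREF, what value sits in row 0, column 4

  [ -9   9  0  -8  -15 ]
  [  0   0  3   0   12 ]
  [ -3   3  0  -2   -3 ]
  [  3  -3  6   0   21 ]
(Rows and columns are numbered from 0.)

R1 := -1/9·R1
  [  1  -1  0  8/9  5/3 ]
  [  0   0  3    0   12 ]
  [ -3   3  0   -2   -3 ]
  [  3  -3  6    0   21 ]
R3 := R3 + 3·R1
  [ 1  -1  0  8/9  5/3 ]
  [ 0   0  3    0   12 ]
  [ 0   0  0  2/3    2 ]
  [ 3  -3  6    0   21 ]
R4 := R4 − 3·R1
  [ 1  -1  0   8/9  5/3 ]
  [ 0   0  3     0   12 ]
  [ 0   0  0   2/3    2 ]
  [ 0   0  6  -8/3   16 ]
R2 := 1/3·R2
  [ 1  -1  0   8/9  5/3 ]
  [ 0   0  1     0    4 ]
  [ 0   0  0   2/3    2 ]
  [ 0   0  6  -8/3   16 ]
R4 := R4 − 6·R2
  [ 1  -1  0   8/9  5/3 ]
  [ 0   0  1     0    4 ]
  [ 0   0  0   2/3    2 ]
  [ 0   0  0  -8/3   -8 ]
R3 := 3/2·R3
  [ 1  -1  0   8/9  5/3 ]
  [ 0   0  1     0    4 ]
  [ 0   0  0     1    3 ]
  [ 0   0  0  -8/3   -8 ]
R4 := R4 + 8/3·R3
  [ 1  -1  0  8/9  5/3 ]
  [ 0   0  1    0    4 ]
  [ 0   0  0    1    3 ]
  [ 0   0  0    0    0 ]
R1 := R1 − 8/9·R3
  [ 1  -1  0  0  -1 ]
  [ 0   0  1  0   4 ]
  [ 0   0  0  1   3 ]
  [ 0   0  0  0   0 ]

-1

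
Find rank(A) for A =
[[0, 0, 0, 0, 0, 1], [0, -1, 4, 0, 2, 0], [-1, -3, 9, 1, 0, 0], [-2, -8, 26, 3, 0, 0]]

Swap r1 and r3.
  [ -1  -3   9  1  0  0 ]
  [  0  -1   4  0  2  0 ]
  [  0   0   0  0  0  1 ]
  [ -2  -8  26  3  0  0 ]
Multiply r1 by -1.
  [  1   3  -9  -1  0  0 ]
  [  0  -1   4   0  2  0 ]
  [  0   0   0   0  0  1 ]
  [ -2  -8  26   3  0  0 ]
Add 2 times r1 to r4.
  [ 1   3  -9  -1  0  0 ]
  [ 0  -1   4   0  2  0 ]
  [ 0   0   0   0  0  1 ]
  [ 0  -2   8   1  0  0 ]
Multiply r2 by -1.
  [ 1   3  -9  -1   0  0 ]
  [ 0   1  -4   0  -2  0 ]
  [ 0   0   0   0   0  1 ]
  [ 0  -2   8   1   0  0 ]
Add 2 times r2 to r4.
  [ 1  3  -9  -1   0  0 ]
  [ 0  1  -4   0  -2  0 ]
  [ 0  0   0   0   0  1 ]
  [ 0  0   0   1  -4  0 ]
Swap r3 and r4.
  [ 1  3  -9  -1   0  0 ]
  [ 0  1  -4   0  -2  0 ]
  [ 0  0   0   1  -4  0 ]
  [ 0  0   0   0   0  1 ]
Add r3 to r1.
  [ 1  3  -9  0  -4  0 ]
  [ 0  1  -4  0  -2  0 ]
  [ 0  0   0  1  -4  0 ]
  [ 0  0   0  0   0  1 ]
Subtract 3 times r2 from r1.
  [ 1  0   3  0   2  0 ]
  [ 0  1  -4  0  -2  0 ]
  [ 0  0   0  1  -4  0 ]
  [ 0  0   0  0   0  1 ]
The reduced form has 4 nonzero rows.

rank = 4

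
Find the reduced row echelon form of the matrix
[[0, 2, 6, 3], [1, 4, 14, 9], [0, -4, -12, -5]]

[[1, 0, 2, 0], [0, 1, 3, 0], [0, 0, 0, 1]]

R1 <-> R2
  [ 1   4   14   9 ]
  [ 0   2    6   3 ]
  [ 0  -4  -12  -5 ]
R2 → 1/2·R2
  [ 1   4   14    9 ]
  [ 0   1    3  3/2 ]
  [ 0  -4  -12   -5 ]
R3 → R3 + 4·R2
  [ 1  4  14    9 ]
  [ 0  1   3  3/2 ]
  [ 0  0   0    1 ]
R2 → R2 − 3/2·R3
  [ 1  4  14  9 ]
  [ 0  1   3  0 ]
  [ 0  0   0  1 ]
R1 → R1 − 9·R3
  [ 1  4  14  0 ]
  [ 0  1   3  0 ]
  [ 0  0   0  1 ]
R1 → R1 − 4·R2
  [ 1  0  2  0 ]
  [ 0  1  3  0 ]
  [ 0  0  0  1 ]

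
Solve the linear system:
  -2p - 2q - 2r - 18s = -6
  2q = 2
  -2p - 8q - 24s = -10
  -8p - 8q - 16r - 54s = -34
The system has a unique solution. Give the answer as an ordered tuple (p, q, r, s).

Form the augmented matrix and row-reduce:
  [ -2  -2   -2  -18  |   -6 ]
  [  0   2    0    0  |    2 ]
  [ -2  -8    0  -24  |  -10 ]
  [ -8  -8  -16  -54  |  -34 ]
Multiply ρ1 by -1/2.
Add 2 times ρ1 to ρ3.
Add 8 times ρ1 to ρ4.
Multiply ρ2 by 1/2.
Add 6 times ρ2 to ρ3.
Multiply ρ3 by 1/2.
Add 8 times ρ3 to ρ4.
Multiply ρ4 by -1/6.
Add 3 times ρ4 to ρ3.
Subtract 9 times ρ4 from ρ1.
Subtract ρ3 from ρ1.
Subtract ρ2 from ρ1.
Reading off the last column: p = -3, q = 1, r = 2, s = 1/3.

(-3, 1, 2, 1/3)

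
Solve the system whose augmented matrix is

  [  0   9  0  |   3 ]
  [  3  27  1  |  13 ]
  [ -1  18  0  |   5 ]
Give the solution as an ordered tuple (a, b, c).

(1, 1/3, 1)

Swap R1 and R2.
  [  3  27  1  |  13 ]
  [  0   9  0  |   3 ]
  [ -1  18  0  |   5 ]
Multiply R1 by 1/3.
  [  1   9  1/3  |  13/3 ]
  [  0   9    0  |     3 ]
  [ -1  18    0  |     5 ]
Add R1 to R3.
  [ 1   9  1/3  |  13/3 ]
  [ 0   9    0  |     3 ]
  [ 0  27  1/3  |  28/3 ]
Multiply R2 by 1/9.
  [ 1   9  1/3  |  13/3 ]
  [ 0   1    0  |   1/3 ]
  [ 0  27  1/3  |  28/3 ]
Subtract 27 times R2 from R3.
  [ 1  9  1/3  |  13/3 ]
  [ 0  1    0  |   1/3 ]
  [ 0  0  1/3  |   1/3 ]
Multiply R3 by 3.
  [ 1  9  1/3  |  13/3 ]
  [ 0  1    0  |   1/3 ]
  [ 0  0    1  |     1 ]
Subtract 1/3 times R3 from R1.
  [ 1  9  0  |    4 ]
  [ 0  1  0  |  1/3 ]
  [ 0  0  1  |    1 ]
Subtract 9 times R2 from R1.
  [ 1  0  0  |    1 ]
  [ 0  1  0  |  1/3 ]
  [ 0  0  1  |    1 ]
Reading off the last column: a = 1, b = 1/3, c = 1.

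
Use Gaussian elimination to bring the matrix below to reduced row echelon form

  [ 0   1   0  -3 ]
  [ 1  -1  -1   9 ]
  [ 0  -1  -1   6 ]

[[1, 0, 0, 3], [0, 1, 0, -3], [0, 0, 1, -3]]

R1 <=> R2
  [ 1  -1  -1   9 ]
  [ 0   1   0  -3 ]
  [ 0  -1  -1   6 ]
R3 -> R3 + R2
  [ 1  -1  -1   9 ]
  [ 0   1   0  -3 ]
  [ 0   0  -1   3 ]
R3 -> -1·R3
  [ 1  -1  -1   9 ]
  [ 0   1   0  -3 ]
  [ 0   0   1  -3 ]
R1 -> R1 + R3
  [ 1  -1  0   6 ]
  [ 0   1  0  -3 ]
  [ 0   0  1  -3 ]
R1 -> R1 + R2
  [ 1  0  0   3 ]
  [ 0  1  0  -3 ]
  [ 0  0  1  -3 ]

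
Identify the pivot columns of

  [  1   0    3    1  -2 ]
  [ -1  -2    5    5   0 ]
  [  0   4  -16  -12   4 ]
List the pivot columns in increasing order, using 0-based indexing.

0, 1

R2 -> R2 + R1
  [ 1   0    3    1  -2 ]
  [ 0  -2    8    6  -2 ]
  [ 0   4  -16  -12   4 ]
R2 -> -1/2·R2
  [ 1  0    3    1  -2 ]
  [ 0  1   -4   -3   1 ]
  [ 0  4  -16  -12   4 ]
R3 -> R3 − 4·R2
  [ 1  0   3   1  -2 ]
  [ 0  1  -4  -3   1 ]
  [ 0  0   0   0   0 ]
Pivot columns are the columns containing a leading 1.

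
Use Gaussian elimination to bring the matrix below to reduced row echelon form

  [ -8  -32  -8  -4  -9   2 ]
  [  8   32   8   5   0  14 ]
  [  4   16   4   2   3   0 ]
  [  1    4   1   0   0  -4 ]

[[1, 4, 1, 0, 0, 0], [0, 0, 0, 1, 0, 0], [0, 0, 0, 0, 1, 0], [0, 0, 0, 0, 0, 1]]

Multiply R1 by -1/8.
Subtract 8 times R1 from R2.
Subtract 4 times R1 from R3.
Subtract R1 from R4.
Add 1/2 times R2 to R4.
Multiply R3 by -2/3.
Add 45/8 times R3 to R4.
Multiply R4 by 2.
Add 2/3 times R4 to R3.
Subtract 16 times R4 from R2.
Add 1/4 times R4 to R1.
Add 9 times R3 to R2.
Subtract 9/8 times R3 from R1.
Subtract 1/2 times R2 from R1.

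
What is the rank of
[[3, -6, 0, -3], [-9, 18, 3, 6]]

Multiply ρ1 by 1/3.
  [  1  -2  0  -1 ]
  [ -9  18  3   6 ]
Add 9 times ρ1 to ρ2.
  [ 1  -2  0  -1 ]
  [ 0   0  3  -3 ]
Multiply ρ2 by 1/3.
  [ 1  -2  0  -1 ]
  [ 0   0  1  -1 ]
The reduced form has 2 nonzero rows.

rank = 2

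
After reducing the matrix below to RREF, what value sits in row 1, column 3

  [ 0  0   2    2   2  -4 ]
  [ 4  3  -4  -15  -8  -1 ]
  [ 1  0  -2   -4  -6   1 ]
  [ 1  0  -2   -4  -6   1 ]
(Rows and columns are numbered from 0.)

-1

Swap ρ1 and ρ2.
  [ 4  3  -4  -15  -8  -1 ]
  [ 0  0   2    2   2  -4 ]
  [ 1  0  -2   -4  -6   1 ]
  [ 1  0  -2   -4  -6   1 ]
Multiply ρ1 by 1/4.
  [ 1  3/4  -1  -15/4  -2  -1/4 ]
  [ 0    0   2      2   2    -4 ]
  [ 1    0  -2     -4  -6     1 ]
  [ 1    0  -2     -4  -6     1 ]
Subtract ρ1 from ρ3.
  [ 1   3/4  -1  -15/4  -2  -1/4 ]
  [ 0     0   2      2   2    -4 ]
  [ 0  -3/4  -1   -1/4  -4   5/4 ]
  [ 1     0  -2     -4  -6     1 ]
Subtract ρ1 from ρ4.
  [ 1   3/4  -1  -15/4  -2  -1/4 ]
  [ 0     0   2      2   2    -4 ]
  [ 0  -3/4  -1   -1/4  -4   5/4 ]
  [ 0  -3/4  -1   -1/4  -4   5/4 ]
Swap ρ2 and ρ3.
  [ 1   3/4  -1  -15/4  -2  -1/4 ]
  [ 0  -3/4  -1   -1/4  -4   5/4 ]
  [ 0     0   2      2   2    -4 ]
  [ 0  -3/4  -1   -1/4  -4   5/4 ]
Multiply ρ2 by -4/3.
  [ 1   3/4   -1  -15/4    -2  -1/4 ]
  [ 0     1  4/3    1/3  16/3  -5/3 ]
  [ 0     0    2      2     2    -4 ]
  [ 0  -3/4   -1   -1/4    -4   5/4 ]
Add 3/4 times ρ2 to ρ4.
  [ 1  3/4   -1  -15/4    -2  -1/4 ]
  [ 0    1  4/3    1/3  16/3  -5/3 ]
  [ 0    0    2      2     2    -4 ]
  [ 0    0    0      0     0     0 ]
Multiply ρ3 by 1/2.
  [ 1  3/4   -1  -15/4    -2  -1/4 ]
  [ 0    1  4/3    1/3  16/3  -5/3 ]
  [ 0    0    1      1     1    -2 ]
  [ 0    0    0      0     0     0 ]
Subtract 4/3 times ρ3 from ρ2.
  [ 1  3/4  -1  -15/4  -2  -1/4 ]
  [ 0    1   0     -1   4     1 ]
  [ 0    0   1      1   1    -2 ]
  [ 0    0   0      0   0     0 ]
Add ρ3 to ρ1.
  [ 1  3/4  0  -11/4  -1  -9/4 ]
  [ 0    1  0     -1   4     1 ]
  [ 0    0  1      1   1    -2 ]
  [ 0    0  0      0   0     0 ]
Subtract 3/4 times ρ2 from ρ1.
  [ 1  0  0  -2  -4  -3 ]
  [ 0  1  0  -1   4   1 ]
  [ 0  0  1   1   1  -2 ]
  [ 0  0  0   0   0   0 ]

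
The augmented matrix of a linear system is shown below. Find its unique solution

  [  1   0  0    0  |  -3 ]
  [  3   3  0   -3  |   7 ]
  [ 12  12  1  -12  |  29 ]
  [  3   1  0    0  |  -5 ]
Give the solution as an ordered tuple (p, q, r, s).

R2 ← R2 − 3·R1
  [  1   0  0    0  |  -3 ]
  [  0   3  0   -3  |  16 ]
  [ 12  12  1  -12  |  29 ]
  [  3   1  0    0  |  -5 ]
R3 ← R3 − 12·R1
  [ 1   0  0    0  |  -3 ]
  [ 0   3  0   -3  |  16 ]
  [ 0  12  1  -12  |  65 ]
  [ 3   1  0    0  |  -5 ]
R4 ← R4 − 3·R1
  [ 1   0  0    0  |  -3 ]
  [ 0   3  0   -3  |  16 ]
  [ 0  12  1  -12  |  65 ]
  [ 0   1  0    0  |   4 ]
R2 ← 1/3·R2
  [ 1   0  0    0  |    -3 ]
  [ 0   1  0   -1  |  16/3 ]
  [ 0  12  1  -12  |    65 ]
  [ 0   1  0    0  |     4 ]
R3 ← R3 − 12·R2
  [ 1  0  0   0  |    -3 ]
  [ 0  1  0  -1  |  16/3 ]
  [ 0  0  1   0  |     1 ]
  [ 0  1  0   0  |     4 ]
R4 ← R4 − R2
  [ 1  0  0   0  |    -3 ]
  [ 0  1  0  -1  |  16/3 ]
  [ 0  0  1   0  |     1 ]
  [ 0  0  0   1  |  -4/3 ]
R2 ← R2 + R4
  [ 1  0  0  0  |    -3 ]
  [ 0  1  0  0  |     4 ]
  [ 0  0  1  0  |     1 ]
  [ 0  0  0  1  |  -4/3 ]
Reading off the last column: p = -3, q = 4, r = 1, s = -4/3.

(-3, 4, 1, -4/3)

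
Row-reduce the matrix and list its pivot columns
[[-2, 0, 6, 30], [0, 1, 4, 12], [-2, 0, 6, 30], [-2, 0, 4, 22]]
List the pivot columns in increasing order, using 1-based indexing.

1, 2, 3

Multiply r1 by -1/2.
  [  1  0  -3  -15 ]
  [  0  1   4   12 ]
  [ -2  0   6   30 ]
  [ -2  0   4   22 ]
Add 2 times r1 to r3.
  [  1  0  -3  -15 ]
  [  0  1   4   12 ]
  [  0  0   0    0 ]
  [ -2  0   4   22 ]
Add 2 times r1 to r4.
  [ 1  0  -3  -15 ]
  [ 0  1   4   12 ]
  [ 0  0   0    0 ]
  [ 0  0  -2   -8 ]
Swap r3 and r4.
  [ 1  0  -3  -15 ]
  [ 0  1   4   12 ]
  [ 0  0  -2   -8 ]
  [ 0  0   0    0 ]
Multiply r3 by -1/2.
  [ 1  0  -3  -15 ]
  [ 0  1   4   12 ]
  [ 0  0   1    4 ]
  [ 0  0   0    0 ]
Subtract 4 times r3 from r2.
  [ 1  0  -3  -15 ]
  [ 0  1   0   -4 ]
  [ 0  0   1    4 ]
  [ 0  0   0    0 ]
Add 3 times r3 to r1.
  [ 1  0  0  -3 ]
  [ 0  1  0  -4 ]
  [ 0  0  1   4 ]
  [ 0  0  0   0 ]
Pivot columns are the columns containing a leading 1.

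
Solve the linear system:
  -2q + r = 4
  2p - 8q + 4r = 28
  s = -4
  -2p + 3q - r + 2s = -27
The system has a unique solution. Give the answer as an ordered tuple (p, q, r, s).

Form the augmented matrix and row-reduce:
  [  0  -2   1  0  |    4 ]
  [  2  -8   4  0  |   28 ]
  [  0   0   0  1  |   -4 ]
  [ -2   3  -1  2  |  -27 ]
R1 <-> R2
  [  2  -8   4  0  |   28 ]
  [  0  -2   1  0  |    4 ]
  [  0   0   0  1  |   -4 ]
  [ -2   3  -1  2  |  -27 ]
R1 ← 1/2·R1
  [  1  -4   2  0  |   14 ]
  [  0  -2   1  0  |    4 ]
  [  0   0   0  1  |   -4 ]
  [ -2   3  -1  2  |  -27 ]
R4 ← R4 + 2·R1
  [ 1  -4  2  0  |  14 ]
  [ 0  -2  1  0  |   4 ]
  [ 0   0  0  1  |  -4 ]
  [ 0  -5  3  2  |   1 ]
R2 ← -1/2·R2
  [ 1  -4     2  0  |  14 ]
  [ 0   1  -1/2  0  |  -2 ]
  [ 0   0     0  1  |  -4 ]
  [ 0  -5     3  2  |   1 ]
R4 ← R4 + 5·R2
  [ 1  -4     2  0  |  14 ]
  [ 0   1  -1/2  0  |  -2 ]
  [ 0   0     0  1  |  -4 ]
  [ 0   0   1/2  2  |  -9 ]
R3 <-> R4
  [ 1  -4     2  0  |  14 ]
  [ 0   1  -1/2  0  |  -2 ]
  [ 0   0   1/2  2  |  -9 ]
  [ 0   0     0  1  |  -4 ]
R3 ← 2·R3
  [ 1  -4     2  0  |   14 ]
  [ 0   1  -1/2  0  |   -2 ]
  [ 0   0     1  4  |  -18 ]
  [ 0   0     0  1  |   -4 ]
R3 ← R3 − 4·R4
  [ 1  -4     2  0  |  14 ]
  [ 0   1  -1/2  0  |  -2 ]
  [ 0   0     1  0  |  -2 ]
  [ 0   0     0  1  |  -4 ]
R2 ← R2 + 1/2·R3
  [ 1  -4  2  0  |  14 ]
  [ 0   1  0  0  |  -3 ]
  [ 0   0  1  0  |  -2 ]
  [ 0   0  0  1  |  -4 ]
R1 ← R1 − 2·R3
  [ 1  -4  0  0  |  18 ]
  [ 0   1  0  0  |  -3 ]
  [ 0   0  1  0  |  -2 ]
  [ 0   0  0  1  |  -4 ]
R1 ← R1 + 4·R2
  [ 1  0  0  0  |   6 ]
  [ 0  1  0  0  |  -3 ]
  [ 0  0  1  0  |  -2 ]
  [ 0  0  0  1  |  -4 ]
Reading off the last column: p = 6, q = -3, r = -2, s = -4.

(6, -3, -2, -4)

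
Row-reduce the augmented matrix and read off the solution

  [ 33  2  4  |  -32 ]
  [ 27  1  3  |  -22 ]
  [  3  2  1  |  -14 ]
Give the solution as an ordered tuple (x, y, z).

R1 ← 1/33·R1
  [  1  2/33  4/33  |  -32/33 ]
  [ 27     1     3  |     -22 ]
  [  3     2     1  |     -14 ]
R2 ← R2 − 27·R1
  [ 1   2/33   4/33  |  -32/33 ]
  [ 0  -7/11  -3/11  |   46/11 ]
  [ 3      2      1  |     -14 ]
R3 ← R3 − 3·R1
  [ 1   2/33   4/33  |   -32/33 ]
  [ 0  -7/11  -3/11  |    46/11 ]
  [ 0  20/11   7/11  |  -122/11 ]
R2 ← -11/7·R2
  [ 1   2/33  4/33  |   -32/33 ]
  [ 0      1   3/7  |    -46/7 ]
  [ 0  20/11  7/11  |  -122/11 ]
R3 ← R3 − 20/11·R2
  [ 1  2/33  4/33  |  -32/33 ]
  [ 0     1   3/7  |   -46/7 ]
  [ 0     0  -1/7  |     6/7 ]
R3 ← -7·R3
  [ 1  2/33  4/33  |  -32/33 ]
  [ 0     1   3/7  |   -46/7 ]
  [ 0     0     1  |      -6 ]
R2 ← R2 − 3/7·R3
  [ 1  2/33  4/33  |  -32/33 ]
  [ 0     1     0  |      -4 ]
  [ 0     0     1  |      -6 ]
R1 ← R1 − 4/33·R3
  [ 1  2/33  0  |  -8/33 ]
  [ 0     1  0  |     -4 ]
  [ 0     0  1  |     -6 ]
R1 ← R1 − 2/33·R2
  [ 1  0  0  |   0 ]
  [ 0  1  0  |  -4 ]
  [ 0  0  1  |  -6 ]
Reading off the last column: x = 0, y = -4, z = -6.

(0, -4, -6)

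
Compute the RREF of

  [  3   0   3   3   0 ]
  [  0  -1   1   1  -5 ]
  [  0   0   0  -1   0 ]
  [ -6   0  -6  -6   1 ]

[[1, 0, 1, 0, 0], [0, 1, -1, 0, 0], [0, 0, 0, 1, 0], [0, 0, 0, 0, 1]]

R1 → 1/3·R1
R4 → R4 + 6·R1
R2 → -1·R2
R3 → -1·R3
R2 → R2 − 5·R4
R2 → R2 + R3
R1 → R1 − R3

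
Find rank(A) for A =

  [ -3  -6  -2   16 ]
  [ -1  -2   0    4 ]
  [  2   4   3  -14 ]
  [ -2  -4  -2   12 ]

Multiply r1 by -1/3.
Add r1 to r2.
Subtract 2 times r1 from r3.
Add 2 times r1 to r4.
Multiply r2 by 3/2.
Subtract 5/3 times r2 from r3.
Add 2/3 times r2 to r4.
Subtract 2/3 times r2 from r1.
The reduced form has 2 nonzero rows.

rank = 2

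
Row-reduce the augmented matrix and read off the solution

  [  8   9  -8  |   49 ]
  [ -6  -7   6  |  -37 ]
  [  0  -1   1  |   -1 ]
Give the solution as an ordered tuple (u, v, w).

(5, 1, 0)

Multiply R1 by 1/8.
  [  1  9/8  -1  |  49/8 ]
  [ -6   -7   6  |   -37 ]
  [  0   -1   1  |    -1 ]
Add 6 times R1 to R2.
  [ 1   9/8  -1  |  49/8 ]
  [ 0  -1/4   0  |  -1/4 ]
  [ 0    -1   1  |    -1 ]
Multiply R2 by -4.
  [ 1  9/8  -1  |  49/8 ]
  [ 0    1   0  |     1 ]
  [ 0   -1   1  |    -1 ]
Add R2 to R3.
  [ 1  9/8  -1  |  49/8 ]
  [ 0    1   0  |     1 ]
  [ 0    0   1  |     0 ]
Add R3 to R1.
  [ 1  9/8  0  |  49/8 ]
  [ 0    1  0  |     1 ]
  [ 0    0  1  |     0 ]
Subtract 9/8 times R2 from R1.
  [ 1  0  0  |  5 ]
  [ 0  1  0  |  1 ]
  [ 0  0  1  |  0 ]
Reading off the last column: u = 5, v = 1, w = 0.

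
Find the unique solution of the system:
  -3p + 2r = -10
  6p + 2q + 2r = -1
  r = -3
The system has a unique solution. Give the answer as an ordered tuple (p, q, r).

Form the augmented matrix and row-reduce:
  [ -3  0  2  |  -10 ]
  [  6  2  2  |   -1 ]
  [  0  0  1  |   -3 ]
ρ1 ← -1/3·ρ1
  [ 1  0  -2/3  |  10/3 ]
  [ 6  2     2  |    -1 ]
  [ 0  0     1  |    -3 ]
ρ2 ← ρ2 − 6·ρ1
  [ 1  0  -2/3  |  10/3 ]
  [ 0  2     6  |   -21 ]
  [ 0  0     1  |    -3 ]
ρ2 ← 1/2·ρ2
  [ 1  0  -2/3  |   10/3 ]
  [ 0  1     3  |  -21/2 ]
  [ 0  0     1  |     -3 ]
ρ2 ← ρ2 − 3·ρ3
  [ 1  0  -2/3  |  10/3 ]
  [ 0  1     0  |  -3/2 ]
  [ 0  0     1  |    -3 ]
ρ1 ← ρ1 + 2/3·ρ3
  [ 1  0  0  |   4/3 ]
  [ 0  1  0  |  -3/2 ]
  [ 0  0  1  |    -3 ]
Reading off the last column: p = 4/3, q = -3/2, r = -3.

(4/3, -3/2, -3)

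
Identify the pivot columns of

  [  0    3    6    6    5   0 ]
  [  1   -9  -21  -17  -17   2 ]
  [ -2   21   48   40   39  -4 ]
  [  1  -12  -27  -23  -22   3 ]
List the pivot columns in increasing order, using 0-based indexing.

R1 <=> R2
  [  1   -9  -21  -17  -17   2 ]
  [  0    3    6    6    5   0 ]
  [ -2   21   48   40   39  -4 ]
  [  1  -12  -27  -23  -22   3 ]
R3 := R3 + 2·R1
  [ 1   -9  -21  -17  -17  2 ]
  [ 0    3    6    6    5  0 ]
  [ 0    3    6    6    5  0 ]
  [ 1  -12  -27  -23  -22  3 ]
R4 := R4 − R1
  [ 1  -9  -21  -17  -17  2 ]
  [ 0   3    6    6    5  0 ]
  [ 0   3    6    6    5  0 ]
  [ 0  -3   -6   -6   -5  1 ]
R2 := 1/3·R2
  [ 1  -9  -21  -17  -17  2 ]
  [ 0   1    2    2  5/3  0 ]
  [ 0   3    6    6    5  0 ]
  [ 0  -3   -6   -6   -5  1 ]
R3 := R3 − 3·R2
  [ 1  -9  -21  -17  -17  2 ]
  [ 0   1    2    2  5/3  0 ]
  [ 0   0    0    0    0  0 ]
  [ 0  -3   -6   -6   -5  1 ]
R4 := R4 + 3·R2
  [ 1  -9  -21  -17  -17  2 ]
  [ 0   1    2    2  5/3  0 ]
  [ 0   0    0    0    0  0 ]
  [ 0   0    0    0    0  1 ]
R3 <=> R4
  [ 1  -9  -21  -17  -17  2 ]
  [ 0   1    2    2  5/3  0 ]
  [ 0   0    0    0    0  1 ]
  [ 0   0    0    0    0  0 ]
R1 := R1 − 2·R3
  [ 1  -9  -21  -17  -17  0 ]
  [ 0   1    2    2  5/3  0 ]
  [ 0   0    0    0    0  1 ]
  [ 0   0    0    0    0  0 ]
R1 := R1 + 9·R2
  [ 1  0  -3  1   -2  0 ]
  [ 0  1   2  2  5/3  0 ]
  [ 0  0   0  0    0  1 ]
  [ 0  0   0  0    0  0 ]
Pivot columns are the columns containing a leading 1.

0, 1, 5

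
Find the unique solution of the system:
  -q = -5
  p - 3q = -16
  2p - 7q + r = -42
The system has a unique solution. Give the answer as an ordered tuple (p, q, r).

(-1, 5, -5)

Form the augmented matrix and row-reduce:
  [ 0  -1  0  |   -5 ]
  [ 1  -3  0  |  -16 ]
  [ 2  -7  1  |  -42 ]
Swap r1 and r2.
  [ 1  -3  0  |  -16 ]
  [ 0  -1  0  |   -5 ]
  [ 2  -7  1  |  -42 ]
Subtract 2 times r1 from r3.
  [ 1  -3  0  |  -16 ]
  [ 0  -1  0  |   -5 ]
  [ 0  -1  1  |  -10 ]
Multiply r2 by -1.
  [ 1  -3  0  |  -16 ]
  [ 0   1  0  |    5 ]
  [ 0  -1  1  |  -10 ]
Add r2 to r3.
  [ 1  -3  0  |  -16 ]
  [ 0   1  0  |    5 ]
  [ 0   0  1  |   -5 ]
Add 3 times r2 to r1.
  [ 1  0  0  |  -1 ]
  [ 0  1  0  |   5 ]
  [ 0  0  1  |  -5 ]
Reading off the last column: p = -1, q = 5, r = -5.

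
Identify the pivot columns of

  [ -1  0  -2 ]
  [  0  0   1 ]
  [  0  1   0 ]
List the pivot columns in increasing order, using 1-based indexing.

1, 2, 3

ρ1 → -1·ρ1
  [ 1  0  2 ]
  [ 0  0  1 ]
  [ 0  1  0 ]
ρ2 <=> ρ3
  [ 1  0  2 ]
  [ 0  1  0 ]
  [ 0  0  1 ]
ρ1 → ρ1 − 2·ρ3
  [ 1  0  0 ]
  [ 0  1  0 ]
  [ 0  0  1 ]
Pivot columns are the columns containing a leading 1.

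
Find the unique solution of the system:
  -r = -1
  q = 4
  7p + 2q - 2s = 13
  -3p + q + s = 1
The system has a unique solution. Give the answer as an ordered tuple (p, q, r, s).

Form the augmented matrix and row-reduce:
  [  0  0  -1   0  |  -1 ]
  [  0  1   0   0  |   4 ]
  [  7  2   0  -2  |  13 ]
  [ -3  1   0   1  |   1 ]
Swap r1 and r3.
  [  7  2   0  -2  |  13 ]
  [  0  1   0   0  |   4 ]
  [  0  0  -1   0  |  -1 ]
  [ -3  1   0   1  |   1 ]
Multiply r1 by 1/7.
  [  1  2/7   0  -2/7  |  13/7 ]
  [  0    1   0     0  |     4 ]
  [  0    0  -1     0  |    -1 ]
  [ -3    1   0     1  |     1 ]
Add 3 times r1 to r4.
  [ 1   2/7   0  -2/7  |  13/7 ]
  [ 0     1   0     0  |     4 ]
  [ 0     0  -1     0  |    -1 ]
  [ 0  13/7   0   1/7  |  46/7 ]
Subtract 13/7 times r2 from r4.
  [ 1  2/7   0  -2/7  |  13/7 ]
  [ 0    1   0     0  |     4 ]
  [ 0    0  -1     0  |    -1 ]
  [ 0    0   0   1/7  |  -6/7 ]
Multiply r3 by -1.
  [ 1  2/7  0  -2/7  |  13/7 ]
  [ 0    1  0     0  |     4 ]
  [ 0    0  1     0  |     1 ]
  [ 0    0  0   1/7  |  -6/7 ]
Multiply r4 by 7.
  [ 1  2/7  0  -2/7  |  13/7 ]
  [ 0    1  0     0  |     4 ]
  [ 0    0  1     0  |     1 ]
  [ 0    0  0     1  |    -6 ]
Add 2/7 times r4 to r1.
  [ 1  2/7  0  0  |  1/7 ]
  [ 0    1  0  0  |    4 ]
  [ 0    0  1  0  |    1 ]
  [ 0    0  0  1  |   -6 ]
Subtract 2/7 times r2 from r1.
  [ 1  0  0  0  |  -1 ]
  [ 0  1  0  0  |   4 ]
  [ 0  0  1  0  |   1 ]
  [ 0  0  0  1  |  -6 ]
Reading off the last column: p = -1, q = 4, r = 1, s = -6.

(-1, 4, 1, -6)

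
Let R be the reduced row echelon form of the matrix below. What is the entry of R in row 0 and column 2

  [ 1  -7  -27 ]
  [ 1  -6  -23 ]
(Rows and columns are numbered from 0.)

1

Subtract R1 from R2.
  [ 1  -7  -27 ]
  [ 0   1    4 ]
Add 7 times R2 to R1.
  [ 1  0  1 ]
  [ 0  1  4 ]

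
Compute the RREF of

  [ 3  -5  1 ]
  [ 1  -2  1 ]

Multiply r1 by 1/3.
  [ 1  -5/3  1/3 ]
  [ 1    -2    1 ]
Subtract r1 from r2.
  [ 1  -5/3  1/3 ]
  [ 0  -1/3  2/3 ]
Multiply r2 by -3.
  [ 1  -5/3  1/3 ]
  [ 0     1   -2 ]
Add 5/3 times r2 to r1.
  [ 1  0  -3 ]
  [ 0  1  -2 ]

[[1, 0, -3], [0, 1, -2]]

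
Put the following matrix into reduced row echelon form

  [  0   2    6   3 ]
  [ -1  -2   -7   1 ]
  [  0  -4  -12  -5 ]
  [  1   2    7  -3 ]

r1 ↔ r2
  [ -1  -2   -7   1 ]
  [  0   2    6   3 ]
  [  0  -4  -12  -5 ]
  [  1   2    7  -3 ]
r1 -> -1·r1
  [ 1   2    7  -1 ]
  [ 0   2    6   3 ]
  [ 0  -4  -12  -5 ]
  [ 1   2    7  -3 ]
r4 -> r4 − r1
  [ 1   2    7  -1 ]
  [ 0   2    6   3 ]
  [ 0  -4  -12  -5 ]
  [ 0   0    0  -2 ]
r2 -> 1/2·r2
  [ 1   2    7   -1 ]
  [ 0   1    3  3/2 ]
  [ 0  -4  -12   -5 ]
  [ 0   0    0   -2 ]
r3 -> r3 + 4·r2
  [ 1  2  7   -1 ]
  [ 0  1  3  3/2 ]
  [ 0  0  0    1 ]
  [ 0  0  0   -2 ]
r4 -> r4 + 2·r3
  [ 1  2  7   -1 ]
  [ 0  1  3  3/2 ]
  [ 0  0  0    1 ]
  [ 0  0  0    0 ]
r2 -> r2 − 3/2·r3
  [ 1  2  7  -1 ]
  [ 0  1  3   0 ]
  [ 0  0  0   1 ]
  [ 0  0  0   0 ]
r1 -> r1 + r3
  [ 1  2  7  0 ]
  [ 0  1  3  0 ]
  [ 0  0  0  1 ]
  [ 0  0  0  0 ]
r1 -> r1 − 2·r2
  [ 1  0  1  0 ]
  [ 0  1  3  0 ]
  [ 0  0  0  1 ]
  [ 0  0  0  0 ]

[[1, 0, 1, 0], [0, 1, 3, 0], [0, 0, 0, 1], [0, 0, 0, 0]]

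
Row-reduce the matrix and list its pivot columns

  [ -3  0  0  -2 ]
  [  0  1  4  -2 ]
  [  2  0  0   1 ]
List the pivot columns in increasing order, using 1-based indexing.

Multiply ρ1 by -1/3.
  [ 1  0  0  2/3 ]
  [ 0  1  4   -2 ]
  [ 2  0  0    1 ]
Subtract 2 times ρ1 from ρ3.
  [ 1  0  0   2/3 ]
  [ 0  1  4    -2 ]
  [ 0  0  0  -1/3 ]
Multiply ρ3 by -3.
  [ 1  0  0  2/3 ]
  [ 0  1  4   -2 ]
  [ 0  0  0    1 ]
Add 2 times ρ3 to ρ2.
  [ 1  0  0  2/3 ]
  [ 0  1  4    0 ]
  [ 0  0  0    1 ]
Subtract 2/3 times ρ3 from ρ1.
  [ 1  0  0  0 ]
  [ 0  1  4  0 ]
  [ 0  0  0  1 ]
Pivot columns are the columns containing a leading 1.

1, 2, 4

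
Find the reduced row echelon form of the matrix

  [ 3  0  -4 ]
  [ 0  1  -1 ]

[[1, 0, -4/3], [0, 1, -1]]

ρ1 := 1/3·ρ1
  [ 1  0  -4/3 ]
  [ 0  1    -1 ]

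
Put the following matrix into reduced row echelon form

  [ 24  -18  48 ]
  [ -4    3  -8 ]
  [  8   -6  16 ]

Multiply R1 by 1/24.
  [  1  -3/4   2 ]
  [ -4     3  -8 ]
  [  8    -6  16 ]
Add 4 times R1 to R2.
  [ 1  -3/4   2 ]
  [ 0     0   0 ]
  [ 8    -6  16 ]
Subtract 8 times R1 from R3.
  [ 1  -3/4  2 ]
  [ 0     0  0 ]
  [ 0     0  0 ]

[[1, -3/4, 2], [0, 0, 0], [0, 0, 0]]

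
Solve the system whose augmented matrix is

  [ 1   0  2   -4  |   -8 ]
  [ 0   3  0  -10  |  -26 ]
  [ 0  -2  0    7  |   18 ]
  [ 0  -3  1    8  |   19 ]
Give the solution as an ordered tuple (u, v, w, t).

r2 -> 1/3·r2
r3 -> r3 + 2·r2
r4 -> r4 + 3·r2
r3 ↔ r4
r4 -> 3·r4
r3 -> r3 + 2·r4
r2 -> r2 + 10/3·r4
r1 -> r1 + 4·r4
r1 -> r1 − 2·r3
Reading off the last column: u = 6, v = -2, w = -3, t = 2.

(6, -2, -3, 2)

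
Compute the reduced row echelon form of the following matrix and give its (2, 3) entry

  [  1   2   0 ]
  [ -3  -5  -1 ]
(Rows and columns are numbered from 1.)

-1

R2 -> R2 + 3·R1
  [ 1  2   0 ]
  [ 0  1  -1 ]
R1 -> R1 − 2·R2
  [ 1  0   2 ]
  [ 0  1  -1 ]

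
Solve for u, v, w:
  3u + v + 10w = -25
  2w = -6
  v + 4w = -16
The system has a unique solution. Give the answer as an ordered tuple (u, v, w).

(3, -4, -3)

Form the augmented matrix and row-reduce:
  [ 3  1  10  |  -25 ]
  [ 0  0   2  |   -6 ]
  [ 0  1   4  |  -16 ]
Multiply R1 by 1/3.
  [ 1  1/3  10/3  |  -25/3 ]
  [ 0    0     2  |     -6 ]
  [ 0    1     4  |    -16 ]
Swap R2 and R3.
  [ 1  1/3  10/3  |  -25/3 ]
  [ 0    1     4  |    -16 ]
  [ 0    0     2  |     -6 ]
Multiply R3 by 1/2.
  [ 1  1/3  10/3  |  -25/3 ]
  [ 0    1     4  |    -16 ]
  [ 0    0     1  |     -3 ]
Subtract 4 times R3 from R2.
  [ 1  1/3  10/3  |  -25/3 ]
  [ 0    1     0  |     -4 ]
  [ 0    0     1  |     -3 ]
Subtract 10/3 times R3 from R1.
  [ 1  1/3  0  |  5/3 ]
  [ 0    1  0  |   -4 ]
  [ 0    0  1  |   -3 ]
Subtract 1/3 times R2 from R1.
  [ 1  0  0  |   3 ]
  [ 0  1  0  |  -4 ]
  [ 0  0  1  |  -3 ]
Reading off the last column: u = 3, v = -4, w = -3.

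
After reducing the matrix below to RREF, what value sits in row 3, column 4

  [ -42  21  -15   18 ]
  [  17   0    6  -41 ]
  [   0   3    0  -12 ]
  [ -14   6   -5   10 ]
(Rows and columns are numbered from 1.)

R1 ← -1/42·R1
  [   1  -1/2  5/14  -3/7 ]
  [  17     0     6   -41 ]
  [   0     3     0   -12 ]
  [ -14     6    -5    10 ]
R2 ← R2 − 17·R1
  [   1  -1/2   5/14    -3/7 ]
  [   0  17/2  -1/14  -236/7 ]
  [   0     3      0     -12 ]
  [ -14     6     -5      10 ]
R4 ← R4 + 14·R1
  [ 1  -1/2   5/14    -3/7 ]
  [ 0  17/2  -1/14  -236/7 ]
  [ 0     3      0     -12 ]
  [ 0    -1      0       4 ]
R2 ← 2/17·R2
  [ 1  -1/2    5/14      -3/7 ]
  [ 0     1  -1/119  -472/119 ]
  [ 0     3       0       -12 ]
  [ 0    -1       0         4 ]
R3 ← R3 − 3·R2
  [ 1  -1/2    5/14      -3/7 ]
  [ 0     1  -1/119  -472/119 ]
  [ 0     0   3/119   -12/119 ]
  [ 0    -1       0         4 ]
R4 ← R4 + R2
  [ 1  -1/2    5/14      -3/7 ]
  [ 0     1  -1/119  -472/119 ]
  [ 0     0   3/119   -12/119 ]
  [ 0     0  -1/119     4/119 ]
R3 ← 119/3·R3
  [ 1  -1/2    5/14      -3/7 ]
  [ 0     1  -1/119  -472/119 ]
  [ 0     0       1        -4 ]
  [ 0     0  -1/119     4/119 ]
R4 ← R4 + 1/119·R3
  [ 1  -1/2    5/14      -3/7 ]
  [ 0     1  -1/119  -472/119 ]
  [ 0     0       1        -4 ]
  [ 0     0       0         0 ]
R2 ← R2 + 1/119·R3
  [ 1  -1/2  5/14  -3/7 ]
  [ 0     1     0    -4 ]
  [ 0     0     1    -4 ]
  [ 0     0     0     0 ]
R1 ← R1 − 5/14·R3
  [ 1  -1/2  0   1 ]
  [ 0     1  0  -4 ]
  [ 0     0  1  -4 ]
  [ 0     0  0   0 ]
R1 ← R1 + 1/2·R2
  [ 1  0  0  -1 ]
  [ 0  1  0  -4 ]
  [ 0  0  1  -4 ]
  [ 0  0  0   0 ]

-4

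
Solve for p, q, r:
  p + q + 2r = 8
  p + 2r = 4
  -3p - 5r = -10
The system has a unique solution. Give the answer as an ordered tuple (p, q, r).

Form the augmented matrix and row-reduce:
  [  1  1   2  |    8 ]
  [  1  0   2  |    4 ]
  [ -3  0  -5  |  -10 ]
Subtract R1 from R2.
Add 3 times R1 to R3.
Multiply R2 by -1.
Subtract 3 times R2 from R3.
Subtract 2 times R3 from R1.
Subtract R2 from R1.
Reading off the last column: p = 0, q = 4, r = 2.

(0, 4, 2)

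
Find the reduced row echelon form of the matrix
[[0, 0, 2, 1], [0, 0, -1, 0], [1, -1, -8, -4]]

r1 ↔ r3
r2 ← -1·r2
r3 ← r3 − 2·r2
r1 ← r1 + 4·r3
r1 ← r1 + 8·r2

[[1, -1, 0, 0], [0, 0, 1, 0], [0, 0, 0, 1]]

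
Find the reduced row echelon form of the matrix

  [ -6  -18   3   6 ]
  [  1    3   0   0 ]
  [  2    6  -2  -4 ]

Multiply r1 by -1/6.
  [ 1  3  -1/2  -1 ]
  [ 1  3     0   0 ]
  [ 2  6    -2  -4 ]
Subtract r1 from r2.
  [ 1  3  -1/2  -1 ]
  [ 0  0   1/2   1 ]
  [ 2  6    -2  -4 ]
Subtract 2 times r1 from r3.
  [ 1  3  -1/2  -1 ]
  [ 0  0   1/2   1 ]
  [ 0  0    -1  -2 ]
Multiply r2 by 2.
  [ 1  3  -1/2  -1 ]
  [ 0  0     1   2 ]
  [ 0  0    -1  -2 ]
Add r2 to r3.
  [ 1  3  -1/2  -1 ]
  [ 0  0     1   2 ]
  [ 0  0     0   0 ]
Add 1/2 times r2 to r1.
  [ 1  3  0  0 ]
  [ 0  0  1  2 ]
  [ 0  0  0  0 ]

[[1, 3, 0, 0], [0, 0, 1, 2], [0, 0, 0, 0]]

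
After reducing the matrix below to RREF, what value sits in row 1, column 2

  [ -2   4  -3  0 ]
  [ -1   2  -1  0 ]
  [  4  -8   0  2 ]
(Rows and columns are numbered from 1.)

R1 -> -1/2·R1
  [  1  -2  3/2  0 ]
  [ -1   2   -1  0 ]
  [  4  -8    0  2 ]
R2 -> R2 + R1
  [ 1  -2  3/2  0 ]
  [ 0   0  1/2  0 ]
  [ 4  -8    0  2 ]
R3 -> R3 − 4·R1
  [ 1  -2  3/2  0 ]
  [ 0   0  1/2  0 ]
  [ 0   0   -6  2 ]
R2 -> 2·R2
  [ 1  -2  3/2  0 ]
  [ 0   0    1  0 ]
  [ 0   0   -6  2 ]
R3 -> R3 + 6·R2
  [ 1  -2  3/2  0 ]
  [ 0   0    1  0 ]
  [ 0   0    0  2 ]
R3 -> 1/2·R3
  [ 1  -2  3/2  0 ]
  [ 0   0    1  0 ]
  [ 0   0    0  1 ]
R1 -> R1 − 3/2·R2
  [ 1  -2  0  0 ]
  [ 0   0  1  0 ]
  [ 0   0  0  1 ]

-2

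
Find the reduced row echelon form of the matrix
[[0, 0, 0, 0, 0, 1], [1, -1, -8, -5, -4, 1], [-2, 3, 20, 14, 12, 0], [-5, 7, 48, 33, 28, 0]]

r1 <=> r2
  [  1  -1  -8  -5  -4  1 ]
  [  0   0   0   0   0  1 ]
  [ -2   3  20  14  12  0 ]
  [ -5   7  48  33  28  0 ]
r3 → r3 + 2·r1
  [  1  -1  -8  -5  -4  1 ]
  [  0   0   0   0   0  1 ]
  [  0   1   4   4   4  2 ]
  [ -5   7  48  33  28  0 ]
r4 → r4 + 5·r1
  [ 1  -1  -8  -5  -4  1 ]
  [ 0   0   0   0   0  1 ]
  [ 0   1   4   4   4  2 ]
  [ 0   2   8   8   8  5 ]
r2 <=> r3
  [ 1  -1  -8  -5  -4  1 ]
  [ 0   1   4   4   4  2 ]
  [ 0   0   0   0   0  1 ]
  [ 0   2   8   8   8  5 ]
r4 → r4 − 2·r2
  [ 1  -1  -8  -5  -4  1 ]
  [ 0   1   4   4   4  2 ]
  [ 0   0   0   0   0  1 ]
  [ 0   0   0   0   0  1 ]
r4 → r4 − r3
  [ 1  -1  -8  -5  -4  1 ]
  [ 0   1   4   4   4  2 ]
  [ 0   0   0   0   0  1 ]
  [ 0   0   0   0   0  0 ]
r2 → r2 − 2·r3
  [ 1  -1  -8  -5  -4  1 ]
  [ 0   1   4   4   4  0 ]
  [ 0   0   0   0   0  1 ]
  [ 0   0   0   0   0  0 ]
r1 → r1 − r3
  [ 1  -1  -8  -5  -4  0 ]
  [ 0   1   4   4   4  0 ]
  [ 0   0   0   0   0  1 ]
  [ 0   0   0   0   0  0 ]
r1 → r1 + r2
  [ 1  0  -4  -1  0  0 ]
  [ 0  1   4   4  4  0 ]
  [ 0  0   0   0  0  1 ]
  [ 0  0   0   0  0  0 ]

[[1, 0, -4, -1, 0, 0], [0, 1, 4, 4, 4, 0], [0, 0, 0, 0, 0, 1], [0, 0, 0, 0, 0, 0]]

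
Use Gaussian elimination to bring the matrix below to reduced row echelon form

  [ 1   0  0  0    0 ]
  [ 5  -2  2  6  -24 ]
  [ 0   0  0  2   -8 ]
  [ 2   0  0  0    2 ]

[[1, 0, 0, 0, 0], [0, 1, -1, 0, 0], [0, 0, 0, 1, 0], [0, 0, 0, 0, 1]]

ρ2 → ρ2 − 5·ρ1
  [ 1   0  0  0    0 ]
  [ 0  -2  2  6  -24 ]
  [ 0   0  0  2   -8 ]
  [ 2   0  0  0    2 ]
ρ4 → ρ4 − 2·ρ1
  [ 1   0  0  0    0 ]
  [ 0  -2  2  6  -24 ]
  [ 0   0  0  2   -8 ]
  [ 0   0  0  0    2 ]
ρ2 → -1/2·ρ2
  [ 1  0   0   0   0 ]
  [ 0  1  -1  -3  12 ]
  [ 0  0   0   2  -8 ]
  [ 0  0   0   0   2 ]
ρ3 → 1/2·ρ3
  [ 1  0   0   0   0 ]
  [ 0  1  -1  -3  12 ]
  [ 0  0   0   1  -4 ]
  [ 0  0   0   0   2 ]
ρ4 → 1/2·ρ4
  [ 1  0   0   0   0 ]
  [ 0  1  -1  -3  12 ]
  [ 0  0   0   1  -4 ]
  [ 0  0   0   0   1 ]
ρ3 → ρ3 + 4·ρ4
  [ 1  0   0   0   0 ]
  [ 0  1  -1  -3  12 ]
  [ 0  0   0   1   0 ]
  [ 0  0   0   0   1 ]
ρ2 → ρ2 − 12·ρ4
  [ 1  0   0   0  0 ]
  [ 0  1  -1  -3  0 ]
  [ 0  0   0   1  0 ]
  [ 0  0   0   0  1 ]
ρ2 → ρ2 + 3·ρ3
  [ 1  0   0  0  0 ]
  [ 0  1  -1  0  0 ]
  [ 0  0   0  1  0 ]
  [ 0  0   0  0  1 ]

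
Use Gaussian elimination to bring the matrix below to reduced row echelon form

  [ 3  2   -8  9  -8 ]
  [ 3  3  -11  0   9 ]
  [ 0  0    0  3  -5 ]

[[1, 0, -2/3, 0, 1], [0, 1, -3, 0, 2], [0, 0, 0, 1, -5/3]]

ρ1 := 1/3·ρ1
  [ 1  2/3  -8/3  3  -8/3 ]
  [ 3    3   -11  0     9 ]
  [ 0    0     0  3    -5 ]
ρ2 := ρ2 − 3·ρ1
  [ 1  2/3  -8/3   3  -8/3 ]
  [ 0    1    -3  -9    17 ]
  [ 0    0     0   3    -5 ]
ρ3 := 1/3·ρ3
  [ 1  2/3  -8/3   3  -8/3 ]
  [ 0    1    -3  -9    17 ]
  [ 0    0     0   1  -5/3 ]
ρ2 := ρ2 + 9·ρ3
  [ 1  2/3  -8/3  3  -8/3 ]
  [ 0    1    -3  0     2 ]
  [ 0    0     0  1  -5/3 ]
ρ1 := ρ1 − 3·ρ3
  [ 1  2/3  -8/3  0   7/3 ]
  [ 0    1    -3  0     2 ]
  [ 0    0     0  1  -5/3 ]
ρ1 := ρ1 − 2/3·ρ2
  [ 1  0  -2/3  0     1 ]
  [ 0  1    -3  0     2 ]
  [ 0  0     0  1  -5/3 ]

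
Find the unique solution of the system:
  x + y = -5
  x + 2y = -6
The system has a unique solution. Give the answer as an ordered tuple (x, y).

(-4, -1)

Form the augmented matrix and row-reduce:
  [ 1  1  |  -5 ]
  [ 1  2  |  -6 ]
Subtract r1 from r2.
Subtract r2 from r1.
Reading off the last column: x = -4, y = -1.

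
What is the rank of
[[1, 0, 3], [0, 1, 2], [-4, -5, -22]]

Add 4 times R1 to R3.
  [ 1   0    3 ]
  [ 0   1    2 ]
  [ 0  -5  -10 ]
Add 5 times R2 to R3.
  [ 1  0  3 ]
  [ 0  1  2 ]
  [ 0  0  0 ]
The reduced form has 2 nonzero rows.

rank = 2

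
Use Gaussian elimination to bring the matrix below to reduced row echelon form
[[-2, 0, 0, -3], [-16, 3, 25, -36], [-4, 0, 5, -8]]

[[1, 0, 0, 3/2], [0, 1, 0, -2/3], [0, 0, 1, -2/5]]

R1 -> -1/2·R1
  [   1  0   0  3/2 ]
  [ -16  3  25  -36 ]
  [  -4  0   5   -8 ]
R2 -> R2 + 16·R1
  [  1  0   0  3/2 ]
  [  0  3  25  -12 ]
  [ -4  0   5   -8 ]
R3 -> R3 + 4·R1
  [ 1  0   0  3/2 ]
  [ 0  3  25  -12 ]
  [ 0  0   5   -2 ]
R2 -> 1/3·R2
  [ 1  0     0  3/2 ]
  [ 0  1  25/3   -4 ]
  [ 0  0     5   -2 ]
R3 -> 1/5·R3
  [ 1  0     0   3/2 ]
  [ 0  1  25/3    -4 ]
  [ 0  0     1  -2/5 ]
R2 -> R2 − 25/3·R3
  [ 1  0  0   3/2 ]
  [ 0  1  0  -2/3 ]
  [ 0  0  1  -2/5 ]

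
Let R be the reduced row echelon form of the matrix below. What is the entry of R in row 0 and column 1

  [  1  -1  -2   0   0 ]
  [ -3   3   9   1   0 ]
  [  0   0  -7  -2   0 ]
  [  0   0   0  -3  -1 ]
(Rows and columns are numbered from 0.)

Add 3 times r1 to r2.
  [ 1  -1  -2   0   0 ]
  [ 0   0   3   1   0 ]
  [ 0   0  -7  -2   0 ]
  [ 0   0   0  -3  -1 ]
Multiply r2 by 1/3.
  [ 1  -1  -2    0   0 ]
  [ 0   0   1  1/3   0 ]
  [ 0   0  -7   -2   0 ]
  [ 0   0   0   -3  -1 ]
Add 7 times r2 to r3.
  [ 1  -1  -2    0   0 ]
  [ 0   0   1  1/3   0 ]
  [ 0   0   0  1/3   0 ]
  [ 0   0   0   -3  -1 ]
Multiply r3 by 3.
  [ 1  -1  -2    0   0 ]
  [ 0   0   1  1/3   0 ]
  [ 0   0   0    1   0 ]
  [ 0   0   0   -3  -1 ]
Add 3 times r3 to r4.
  [ 1  -1  -2    0   0 ]
  [ 0   0   1  1/3   0 ]
  [ 0   0   0    1   0 ]
  [ 0   0   0    0  -1 ]
Multiply r4 by -1.
  [ 1  -1  -2    0  0 ]
  [ 0   0   1  1/3  0 ]
  [ 0   0   0    1  0 ]
  [ 0   0   0    0  1 ]
Subtract 1/3 times r3 from r2.
  [ 1  -1  -2  0  0 ]
  [ 0   0   1  0  0 ]
  [ 0   0   0  1  0 ]
  [ 0   0   0  0  1 ]
Add 2 times r2 to r1.
  [ 1  -1  0  0  0 ]
  [ 0   0  1  0  0 ]
  [ 0   0  0  1  0 ]
  [ 0   0  0  0  1 ]

-1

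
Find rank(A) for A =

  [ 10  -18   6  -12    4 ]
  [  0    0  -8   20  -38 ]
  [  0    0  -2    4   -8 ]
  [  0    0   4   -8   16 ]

R1 ← 1/10·R1
  [ 1  -9/5  3/5  -6/5  2/5 ]
  [ 0     0   -8    20  -38 ]
  [ 0     0   -2     4   -8 ]
  [ 0     0    4    -8   16 ]
R2 ← -1/8·R2
  [ 1  -9/5  3/5  -6/5   2/5 ]
  [ 0     0    1  -5/2  19/4 ]
  [ 0     0   -2     4    -8 ]
  [ 0     0    4    -8    16 ]
R3 ← R3 + 2·R2
  [ 1  -9/5  3/5  -6/5   2/5 ]
  [ 0     0    1  -5/2  19/4 ]
  [ 0     0    0    -1   3/2 ]
  [ 0     0    4    -8    16 ]
R4 ← R4 − 4·R2
  [ 1  -9/5  3/5  -6/5   2/5 ]
  [ 0     0    1  -5/2  19/4 ]
  [ 0     0    0    -1   3/2 ]
  [ 0     0    0     2    -3 ]
R3 ← -1·R3
  [ 1  -9/5  3/5  -6/5   2/5 ]
  [ 0     0    1  -5/2  19/4 ]
  [ 0     0    0     1  -3/2 ]
  [ 0     0    0     2    -3 ]
R4 ← R4 − 2·R3
  [ 1  -9/5  3/5  -6/5   2/5 ]
  [ 0     0    1  -5/2  19/4 ]
  [ 0     0    0     1  -3/2 ]
  [ 0     0    0     0     0 ]
R2 ← R2 + 5/2·R3
  [ 1  -9/5  3/5  -6/5   2/5 ]
  [ 0     0    1     0     1 ]
  [ 0     0    0     1  -3/2 ]
  [ 0     0    0     0     0 ]
R1 ← R1 + 6/5·R3
  [ 1  -9/5  3/5  0  -7/5 ]
  [ 0     0    1  0     1 ]
  [ 0     0    0  1  -3/2 ]
  [ 0     0    0  0     0 ]
R1 ← R1 − 3/5·R2
  [ 1  -9/5  0  0    -2 ]
  [ 0     0  1  0     1 ]
  [ 0     0  0  1  -3/2 ]
  [ 0     0  0  0     0 ]
The reduced form has 3 nonzero rows.

rank = 3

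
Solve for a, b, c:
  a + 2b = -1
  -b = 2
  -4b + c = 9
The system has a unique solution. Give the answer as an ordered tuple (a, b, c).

(3, -2, 1)

Form the augmented matrix and row-reduce:
  [ 1   2  0  |  -1 ]
  [ 0  -1  0  |   2 ]
  [ 0  -4  1  |   9 ]
r2 := -1·r2
  [ 1   2  0  |  -1 ]
  [ 0   1  0  |  -2 ]
  [ 0  -4  1  |   9 ]
r3 := r3 + 4·r2
  [ 1  2  0  |  -1 ]
  [ 0  1  0  |  -2 ]
  [ 0  0  1  |   1 ]
r1 := r1 − 2·r2
  [ 1  0  0  |   3 ]
  [ 0  1  0  |  -2 ]
  [ 0  0  1  |   1 ]
Reading off the last column: a = 3, b = -2, c = 1.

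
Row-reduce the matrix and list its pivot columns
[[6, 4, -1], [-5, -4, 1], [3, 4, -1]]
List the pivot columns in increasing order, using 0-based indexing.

R1 ← 1/6·R1
  [  1  2/3  -1/6 ]
  [ -5   -4     1 ]
  [  3    4    -1 ]
R2 ← R2 + 5·R1
  [ 1   2/3  -1/6 ]
  [ 0  -2/3   1/6 ]
  [ 3     4    -1 ]
R3 ← R3 − 3·R1
  [ 1   2/3  -1/6 ]
  [ 0  -2/3   1/6 ]
  [ 0     2  -1/2 ]
R2 ← -3/2·R2
  [ 1  2/3  -1/6 ]
  [ 0    1  -1/4 ]
  [ 0    2  -1/2 ]
R3 ← R3 − 2·R2
  [ 1  2/3  -1/6 ]
  [ 0    1  -1/4 ]
  [ 0    0     0 ]
R1 ← R1 − 2/3·R2
  [ 1  0     0 ]
  [ 0  1  -1/4 ]
  [ 0  0     0 ]
Pivot columns are the columns containing a leading 1.

0, 1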